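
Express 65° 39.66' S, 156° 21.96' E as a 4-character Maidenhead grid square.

Shift to the Maidenhead origin (180°W, 90°S): lon 336.37, lat 24.34.
Field: 336.37/20 → 16 → Q, 24.34/10 → 2 → C; chars QC.
Square: 16.37/2 → 8, 4.34/1 → 4; chars 84.

QC84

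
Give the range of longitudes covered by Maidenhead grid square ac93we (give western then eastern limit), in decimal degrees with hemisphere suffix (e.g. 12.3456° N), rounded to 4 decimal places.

160.1667° W, 160.0833° W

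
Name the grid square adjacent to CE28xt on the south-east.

Longitude subsquare x = 23; +1 → 24, wraps to 0 = a, carry into square.
Longitude square 2; +1 → 3.
Latitude subsquare t = 19; −1 → 18 = s.

CE38as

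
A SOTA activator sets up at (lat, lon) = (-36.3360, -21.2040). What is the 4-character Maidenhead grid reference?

HF93

Add 180° to longitude and 90° to latitude: 158.80, 53.66.
Field: 158.80/20 → 7 → H, 53.66/10 → 5 → F; chars HF.
Square: 18.80/2 → 9, 3.66/1 → 3; chars 93.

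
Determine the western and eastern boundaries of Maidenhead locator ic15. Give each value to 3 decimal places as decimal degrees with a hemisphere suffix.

Field I=8, C=2: +8·20° lon, +2·10° lat → SW at lon -20°, lat -70°.
Square 1, 5: +1·2° lon, +5·1° lat → SW at lon -18°, lat -65°.
Cell spans 2° lon × 1° lat.
west 18.000° W, east 16.000° W.

18.000° W, 16.000° W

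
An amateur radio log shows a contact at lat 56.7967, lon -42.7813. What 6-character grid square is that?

GO86ot

Offset from 180°W / 90°S: lon 137.2187°, lat 146.7967°.
Field: 137.2187/20 → 6 → G, 146.7967/10 → 14 → O; chars GO.
Square: 17.2187/2 → 8, 6.7967/1 → 6; chars 86.
Subsquare: 1.2187/0.0833333 → 14 → o, 0.7967/0.0416667 → 19 → t; chars ot.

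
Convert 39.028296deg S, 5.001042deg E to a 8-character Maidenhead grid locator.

Offset from 180°W / 90°S: lon 185.00104°, lat 50.97170°.
Field: 185.00104/20 → 9 → J, 50.97170/10 → 5 → F; chars JF.
Square: 5.00104/2 → 2, 0.97170/1 → 0; chars 20.
Subsquare: 1.00104/0.0833333 → 12 → m, 0.97170/0.0416667 → 23 → x; chars mx.
Extended square: 0.00104/0.00833333 → 0, 0.01337/0.00416667 → 3; chars 03.

JF20mx03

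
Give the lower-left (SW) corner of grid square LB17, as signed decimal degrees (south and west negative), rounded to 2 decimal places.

-73.00, 42.00

Field L=11, B=1: +11·20° lon, +1·10° lat → SW at lon 40°, lat -80°.
Square 1, 7: +1·2° lon, +7·1° lat → SW at lon 42°, lat -73°.
latitude -73.00, longitude 42.00.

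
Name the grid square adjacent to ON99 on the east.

PN09

Longitude square 9; +1 → 10, wraps to 0, carry into field.
Longitude field O = 14; +1 → 15 = P.
The latitude characters are unchanged.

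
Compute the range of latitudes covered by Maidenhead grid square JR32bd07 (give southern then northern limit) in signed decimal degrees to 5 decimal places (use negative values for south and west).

82.15417, 82.15833

Field J=9, R=17: +9·20° lon, +17·10° lat → SW at lon 0°, lat 80°.
Square 3, 2: +3·2° lon, +2·1° lat → SW at lon 6°, lat 82°.
Subsquare b=1, d=3: +1·0.0833333° lon, +3·0.0416667° lat → SW at lon 6.08333°, lat 82.125°.
Extended square 0, 7: +0·0.00833333° lon, +7·0.00416667° lat → SW at lon 6.08333°, lat 82.1542°.
Cell spans 0.00833333° lon × 0.00416667° lat.
south 82.15417, north 82.15833.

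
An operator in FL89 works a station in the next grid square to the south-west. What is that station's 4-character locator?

FL78

Longitude square 8; −1 → 7.
Latitude square 9; −1 → 8.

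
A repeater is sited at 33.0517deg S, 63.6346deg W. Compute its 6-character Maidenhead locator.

FF86ew

Offset from 180°W / 90°S: lon 116.3654°, lat 56.9483°.
Field: 116.3654/20 → 5 → F, 56.9483/10 → 5 → F; chars FF.
Square: 16.3654/2 → 8, 6.9483/1 → 6; chars 86.
Subsquare: 0.3654/0.0833333 → 4 → e, 0.9483/0.0416667 → 22 → w; chars ew.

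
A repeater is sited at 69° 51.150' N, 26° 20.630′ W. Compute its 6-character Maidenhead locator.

Add 180° to longitude and 90° to latitude: 153.6562, 159.8525.
Field: 153.6562/20 → 7 → H, 159.8525/10 → 15 → P; chars HP.
Square: 13.6562/2 → 6, 9.8525/1 → 9; chars 69.
Subsquare: 1.6562/0.0833333 → 19 → t, 0.8525/0.0416667 → 20 → u; chars tu.

HP69tu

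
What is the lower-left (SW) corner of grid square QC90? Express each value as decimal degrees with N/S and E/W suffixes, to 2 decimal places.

Field Q=16, C=2: +16·20° lon, +2·10° lat → SW at lon 140°, lat -70°.
Square 9, 0: +9·2° lon, +0·1° lat → SW at lon 158°, lat -70°.
latitude 70.00° S, longitude 158.00° E.

70.00° S, 158.00° E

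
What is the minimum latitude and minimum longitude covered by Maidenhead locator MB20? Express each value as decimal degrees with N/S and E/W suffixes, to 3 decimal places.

80.000° S, 64.000° E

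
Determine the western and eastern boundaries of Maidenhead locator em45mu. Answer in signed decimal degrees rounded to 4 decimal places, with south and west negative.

-91.0000, -90.9167

Field E=4, M=12: +4·20° lon, +12·10° lat → SW at lon -100°, lat 30°.
Square 4, 5: +4·2° lon, +5·1° lat → SW at lon -92°, lat 35°.
Subsquare m=12, u=20: +12·0.0833333° lon, +20·0.0416667° lat → SW at lon -91°, lat 35.8333°.
Cell spans 0.0833333° lon × 0.0416667° lat.
west -91.0000, east -90.9167.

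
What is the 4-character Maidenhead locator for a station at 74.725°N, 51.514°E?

LQ54

Shift to the Maidenhead origin (180°W, 90°S): lon 231.51, lat 164.72.
Field (20°×10°, letters A–R): lon ⌊231.51/20⌋ = 11 → L; lat ⌊164.72/10⌋ = 16 → Q.
Square (2°×1°, digits 0–9): lon ⌊11.51/2⌋ = 5; lat ⌊4.72/1⌋ = 4.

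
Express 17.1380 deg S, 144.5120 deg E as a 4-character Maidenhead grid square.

QH22

Add 180° to longitude and 90° to latitude: 324.51, 72.86.
Field (20°×10°, letters A–R): 324.51/20 → 16 → Q, 72.86/10 → 7 → H; chars QH.
Square (2°×1°, digits 0–9): 4.51/2 → 2, 2.86/1 → 2; chars 22.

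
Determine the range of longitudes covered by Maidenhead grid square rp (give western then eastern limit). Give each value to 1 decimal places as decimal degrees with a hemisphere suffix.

160.0° E, 180.0° E

Field R=17, P=15: +17·20° lon, +15·10° lat → SW at lon 160°, lat 60°.
Cell spans 20° lon × 10° lat.
west 160.0° E, east 180.0° E.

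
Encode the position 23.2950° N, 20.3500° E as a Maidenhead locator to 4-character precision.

Add 180° to longitude and 90° to latitude: 200.35, 113.30.
Field (20°×10°, letters A–R): lon ⌊200.35/20⌋ = 10 → K; lat ⌊113.30/10⌋ = 11 → L.
Square (2°×1°, digits 0–9): lon ⌊0.35/2⌋ = 0; lat ⌊3.30/1⌋ = 3.

KL03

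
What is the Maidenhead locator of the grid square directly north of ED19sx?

EE10sa

Latitude subsquare x = 23; +1 → 24, wraps to 0 = a, carry into square.
Latitude square 9; +1 → 10, wraps to 0, carry into field.
Latitude field D = 3; +1 → 4 = E.
The longitude characters are unchanged.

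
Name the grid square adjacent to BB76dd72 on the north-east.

BB76dd83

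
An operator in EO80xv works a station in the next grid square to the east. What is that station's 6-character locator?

EO90av

Longitude subsquare x = 23; +1 → 24, wraps to 0 = a, carry into square.
Longitude square 8; +1 → 9.
The latitude characters are unchanged.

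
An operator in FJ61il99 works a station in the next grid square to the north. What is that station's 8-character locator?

FJ61im90

Latitude extended square 9; +1 → 10, wraps to 0, carry into subsquare.
Latitude subsquare l = 11; +1 → 12 = m.
The longitude characters are unchanged.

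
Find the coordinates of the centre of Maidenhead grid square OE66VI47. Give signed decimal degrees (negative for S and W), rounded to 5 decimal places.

Field O=14, E=4: +14·20° lon, +4·10° lat → SW at lon 100°, lat -50°.
Square 6, 6: +6·2° lon, +6·1° lat → SW at lon 112°, lat -44°.
Subsquare v=21, i=8: +21·0.0833333° lon, +8·0.0416667° lat → SW at lon 113.75°, lat -43.6667°.
Extended square 4, 7: +4·0.00833333° lon, +7·0.00416667° lat → SW at lon 113.783°, lat -43.6375°.
Cell spans 0.00833333° lon × 0.00416667° lat. Centre is SW corner plus half of each.
latitude -43.63542, longitude 113.78750.

-43.63542, 113.78750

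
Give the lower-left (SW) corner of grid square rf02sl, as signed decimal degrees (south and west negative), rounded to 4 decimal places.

Field R=17, F=5: +17·20° lon, +5·10° lat → SW at lon 160°, lat -40°.
Square 0, 2: +0·2° lon, +2·1° lat → SW at lon 160°, lat -38°.
Subsquare s=18, l=11: +18·0.0833333° lon, +11·0.0416667° lat → SW at lon 161.5°, lat -37.5417°.
latitude -37.5417, longitude 161.5000.

-37.5417, 161.5000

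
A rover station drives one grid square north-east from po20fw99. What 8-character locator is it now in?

PO20gx00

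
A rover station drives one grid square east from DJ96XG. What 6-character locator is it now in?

EJ06ag

Longitude subsquare x = 23; +1 → 24, wraps to 0 = a, carry into square.
Longitude square 9; +1 → 10, wraps to 0, carry into field.
Longitude field D = 3; +1 → 4 = E.
The latitude characters are unchanged.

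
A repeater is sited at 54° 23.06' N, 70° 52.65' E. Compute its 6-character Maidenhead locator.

MO54kj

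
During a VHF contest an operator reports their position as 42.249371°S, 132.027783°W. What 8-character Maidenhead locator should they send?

CE37xs60

Shift to the Maidenhead origin (180°W, 90°S): lon 47.97222, lat 47.75063.
Field (20°×10°, letters A–R): lon ⌊47.97222/20⌋ = 2 → C; lat ⌊47.75063/10⌋ = 4 → E.
Square (2°×1°, digits 0–9): lon ⌊7.97222/2⌋ = 3; lat ⌊7.75063/1⌋ = 7.
Subsquare (5′×2.5′, letters a–x): lon ⌊1.97222/0.0833333⌋ = 23 → x; lat ⌊0.75063/0.0416667⌋ = 18 → s.
Extended square (30″×15″, digits 0–9): lon ⌊0.05555/0.00833333⌋ = 6; lat ⌊0.00063/0.00416667⌋ = 0.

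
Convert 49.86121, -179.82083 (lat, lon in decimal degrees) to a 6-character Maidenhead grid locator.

AN09cu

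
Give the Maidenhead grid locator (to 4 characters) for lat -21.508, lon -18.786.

Offset from 180°W / 90°S: lon 161.21°, lat 68.49°.
Field: lon ⌊161.21/20⌋ = 8 → I; lat ⌊68.49/10⌋ = 6 → G.
Square: lon ⌊1.21/2⌋ = 0; lat ⌊8.49/1⌋ = 8.

IG08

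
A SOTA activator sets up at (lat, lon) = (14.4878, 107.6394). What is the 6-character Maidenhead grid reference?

OK34tl

Add 180° to longitude and 90° to latitude: 287.6394, 104.4878.
Field (20°×10°, letters A–R): lon ⌊287.6394/20⌋ = 14 → O; lat ⌊104.4878/10⌋ = 10 → K.
Square (2°×1°, digits 0–9): lon ⌊7.6394/2⌋ = 3; lat ⌊4.4878/1⌋ = 4.
Subsquare (5′×2.5′, letters a–x): lon ⌊1.6394/0.0833333⌋ = 19 → t; lat ⌊0.4878/0.0416667⌋ = 11 → l.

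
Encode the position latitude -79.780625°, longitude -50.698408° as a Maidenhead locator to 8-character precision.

GB40pf62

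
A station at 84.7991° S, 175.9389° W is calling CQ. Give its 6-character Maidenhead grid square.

Add 180° to longitude and 90° to latitude: 4.0611, 5.2009.
Field (20°×10°, letters A–R): 4.0611/20 → 0 → A, 5.2009/10 → 0 → A; chars AA.
Square (2°×1°, digits 0–9): 4.0611/2 → 2, 5.2009/1 → 5; chars 25.
Subsquare (5′×2.5′, letters a–x): 0.0611/0.0833333 → 0 → a, 0.2009/0.0416667 → 4 → e; chars ae.

AA25ae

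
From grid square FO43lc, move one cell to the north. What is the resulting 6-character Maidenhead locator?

FO43ld

Latitude subsquare c = 2; +1 → 3 = d.
The longitude characters are unchanged.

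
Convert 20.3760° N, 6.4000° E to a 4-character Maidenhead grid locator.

Add 180° to longitude and 90° to latitude: 186.40, 110.38.
Field: lon ⌊186.40/20⌋ = 9 → J; lat ⌊110.38/10⌋ = 11 → L.
Square: lon ⌊6.40/2⌋ = 3; lat ⌊0.38/1⌋ = 0.

JL30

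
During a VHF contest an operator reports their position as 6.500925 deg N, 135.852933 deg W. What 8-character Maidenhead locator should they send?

CJ26bm70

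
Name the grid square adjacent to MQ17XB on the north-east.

MQ27ac

Longitude subsquare x = 23; +1 → 24, wraps to 0 = a, carry into square.
Longitude square 1; +1 → 2.
Latitude subsquare b = 1; +1 → 2 = c.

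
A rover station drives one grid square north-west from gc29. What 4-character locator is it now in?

Longitude square 2; −1 → 1.
Latitude square 9; +1 → 10, wraps to 0, carry into field.
Latitude field C = 2; +1 → 3 = D.

GD10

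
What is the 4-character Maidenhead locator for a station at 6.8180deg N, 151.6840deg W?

BJ46

Shift to the Maidenhead origin (180°W, 90°S): lon 28.32, lat 96.82.
Field: 28.32/20 → 1 → B, 96.82/10 → 9 → J; chars BJ.
Square: 8.32/2 → 4, 6.82/1 → 6; chars 46.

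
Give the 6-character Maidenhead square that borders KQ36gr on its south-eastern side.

KQ36hq

Longitude subsquare g = 6; +1 → 7 = h.
Latitude subsquare r = 17; −1 → 16 = q.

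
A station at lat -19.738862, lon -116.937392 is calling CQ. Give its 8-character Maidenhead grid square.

Shift to the Maidenhead origin (180°W, 90°S): lon 63.06261, lat 70.26114.
Field: lon ⌊63.06261/20⌋ = 3 → D; lat ⌊70.26114/10⌋ = 7 → H.
Square: lon ⌊3.06261/2⌋ = 1; lat ⌊0.26114/1⌋ = 0.
Subsquare: lon ⌊1.06261/0.0833333⌋ = 12 → m; lat ⌊0.26114/0.0416667⌋ = 6 → g.
Extended square: lon ⌊0.06261/0.00833333⌋ = 7; lat ⌊0.01114/0.00416667⌋ = 2.

DH10mg72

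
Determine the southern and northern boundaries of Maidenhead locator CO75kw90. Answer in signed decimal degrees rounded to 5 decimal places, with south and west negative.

Field C=2, O=14: +2·20° lon, +14·10° lat → SW at lon -140°, lat 50°.
Square 7, 5: +7·2° lon, +5·1° lat → SW at lon -126°, lat 55°.
Subsquare k=10, w=22: +10·0.0833333° lon, +22·0.0416667° lat → SW at lon -125.167°, lat 55.9167°.
Extended square 9, 0: +9·0.00833333° lon, +0·0.00416667° lat → SW at lon -125.092°, lat 55.9167°.
Cell spans 0.00833333° lon × 0.00416667° lat.
south 55.91667, north 55.92083.

55.91667, 55.92083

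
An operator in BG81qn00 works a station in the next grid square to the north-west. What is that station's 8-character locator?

Longitude extended square 0; −1 → -1, wraps to 9, carry into subsquare.
Longitude subsquare q = 16; −1 → 15 = p.
Latitude extended square 0; +1 → 1.

BG81pn91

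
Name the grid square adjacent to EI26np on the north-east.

EI26oq

Longitude subsquare n = 13; +1 → 14 = o.
Latitude subsquare p = 15; +1 → 16 = q.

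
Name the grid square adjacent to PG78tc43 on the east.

PG78tc53

Longitude extended square 4; +1 → 5.
The latitude characters are unchanged.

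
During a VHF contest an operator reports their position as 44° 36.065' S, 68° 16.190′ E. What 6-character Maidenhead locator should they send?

ME45dj

Offset from 180°W / 90°S: lon 248.2698°, lat 45.3989°.
Field: 248.2698/20 → 12 → M, 45.3989/10 → 4 → E; chars ME.
Square: 8.2698/2 → 4, 5.3989/1 → 5; chars 45.
Subsquare: 0.2698/0.0833333 → 3 → d, 0.3989/0.0416667 → 9 → j; chars dj.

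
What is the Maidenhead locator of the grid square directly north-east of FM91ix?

Longitude subsquare i = 8; +1 → 9 = j.
Latitude subsquare x = 23; +1 → 24, wraps to 0 = a, carry into square.
Latitude square 1; +1 → 2.

FM92ja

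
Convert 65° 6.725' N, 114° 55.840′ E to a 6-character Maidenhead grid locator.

OP75lc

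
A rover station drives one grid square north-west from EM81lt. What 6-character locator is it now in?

EM81ku

Longitude subsquare l = 11; −1 → 10 = k.
Latitude subsquare t = 19; +1 → 20 = u.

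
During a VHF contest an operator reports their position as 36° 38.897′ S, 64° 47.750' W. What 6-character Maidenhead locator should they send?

FF73oi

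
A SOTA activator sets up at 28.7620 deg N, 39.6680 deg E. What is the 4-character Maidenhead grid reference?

KL98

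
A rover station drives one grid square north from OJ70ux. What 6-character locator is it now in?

OJ71ua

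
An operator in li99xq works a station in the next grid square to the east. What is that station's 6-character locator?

Longitude subsquare x = 23; +1 → 24, wraps to 0 = a, carry into square.
Longitude square 9; +1 → 10, wraps to 0, carry into field.
Longitude field L = 11; +1 → 12 = M.
The latitude characters are unchanged.

MI09aq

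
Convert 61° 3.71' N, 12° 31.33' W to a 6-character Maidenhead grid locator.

IP31rb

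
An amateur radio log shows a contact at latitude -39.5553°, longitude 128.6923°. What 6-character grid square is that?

PF40ik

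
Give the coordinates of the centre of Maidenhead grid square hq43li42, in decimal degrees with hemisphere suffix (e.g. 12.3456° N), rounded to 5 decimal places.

Field H=7, Q=16: +7·20° lon, +16·10° lat → SW at lon -40°, lat 70°.
Square 4, 3: +4·2° lon, +3·1° lat → SW at lon -32°, lat 73°.
Subsquare l=11, i=8: +11·0.0833333° lon, +8·0.0416667° lat → SW at lon -31.0833°, lat 73.3333°.
Extended square 4, 2: +4·0.00833333° lon, +2·0.00416667° lat → SW at lon -31.05°, lat 73.3417°.
Cell spans 0.00833333° lon × 0.00416667° lat. Centre is SW corner plus half of each.
latitude 73.34375° N, longitude 31.04583° W.

73.34375° N, 31.04583° W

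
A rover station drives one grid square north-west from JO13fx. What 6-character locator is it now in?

Longitude subsquare f = 5; −1 → 4 = e.
Latitude subsquare x = 23; +1 → 24, wraps to 0 = a, carry into square.
Latitude square 3; +1 → 4.

JO14ea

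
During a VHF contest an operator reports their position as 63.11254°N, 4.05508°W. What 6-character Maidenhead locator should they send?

Shift to the Maidenhead origin (180°W, 90°S): lon 175.9449, lat 153.1125.
Field: lon ⌊175.9449/20⌋ = 8 → I; lat ⌊153.1125/10⌋ = 15 → P.
Square: lon ⌊15.9449/2⌋ = 7; lat ⌊3.1125/1⌋ = 3.
Subsquare: lon ⌊1.9449/0.0833333⌋ = 23 → x; lat ⌊0.1125/0.0416667⌋ = 2 → c.

IP73xc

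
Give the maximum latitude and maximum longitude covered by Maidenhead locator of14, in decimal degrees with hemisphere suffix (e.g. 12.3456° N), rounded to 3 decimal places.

35.000° S, 104.000° E

Field O=14, F=5: +14·20° lon, +5·10° lat → SW at lon 100°, lat -40°.
Square 1, 4: +1·2° lon, +4·1° lat → SW at lon 102°, lat -36°.
Cell spans 2° lon × 1° lat. NE corner is SW corner plus one full cell.
latitude 35.000° S, longitude 104.000° E.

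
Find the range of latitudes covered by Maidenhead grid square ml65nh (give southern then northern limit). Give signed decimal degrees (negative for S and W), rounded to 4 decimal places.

25.2917, 25.3333

Field M=12, L=11: +12·20° lon, +11·10° lat → SW at lon 60°, lat 20°.
Square 6, 5: +6·2° lon, +5·1° lat → SW at lon 72°, lat 25°.
Subsquare n=13, h=7: +13·0.0833333° lon, +7·0.0416667° lat → SW at lon 73.0833°, lat 25.2917°.
Cell spans 0.0833333° lon × 0.0416667° lat.
south 25.2917, north 25.3333.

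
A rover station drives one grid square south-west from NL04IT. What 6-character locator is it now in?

Longitude subsquare i = 8; −1 → 7 = h.
Latitude subsquare t = 19; −1 → 18 = s.

NL04hs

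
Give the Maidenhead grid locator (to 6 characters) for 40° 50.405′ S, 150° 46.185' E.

QE59jd

Offset from 180°W / 90°S: lon 330.7697°, lat 49.1599°.
Field (20°×10°, letters A–R): 330.7697/20 → 16 → Q, 49.1599/10 → 4 → E; chars QE.
Square (2°×1°, digits 0–9): 10.7697/2 → 5, 9.1599/1 → 9; chars 59.
Subsquare (5′×2.5′, letters a–x): 0.7697/0.0833333 → 9 → j, 0.1599/0.0416667 → 3 → d; chars jd.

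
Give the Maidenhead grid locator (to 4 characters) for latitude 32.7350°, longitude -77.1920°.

FM12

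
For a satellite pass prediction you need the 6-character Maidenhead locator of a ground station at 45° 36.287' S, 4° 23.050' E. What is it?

JE24ej

Add 180° to longitude and 90° to latitude: 184.3842, 44.3952.
Field (20°×10°, letters A–R): lon ⌊184.3842/20⌋ = 9 → J; lat ⌊44.3952/10⌋ = 4 → E.
Square (2°×1°, digits 0–9): lon ⌊4.3842/2⌋ = 2; lat ⌊4.3952/1⌋ = 4.
Subsquare (5′×2.5′, letters a–x): lon ⌊0.3842/0.0833333⌋ = 4 → e; lat ⌊0.3952/0.0416667⌋ = 9 → j.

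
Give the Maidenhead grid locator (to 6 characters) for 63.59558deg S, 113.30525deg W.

DC36ij

Offset from 180°W / 90°S: lon 66.6947°, lat 26.4044°.
Field (20°×10°, letters A–R): lon ⌊66.6947/20⌋ = 3 → D; lat ⌊26.4044/10⌋ = 2 → C.
Square (2°×1°, digits 0–9): lon ⌊6.6947/2⌋ = 3; lat ⌊6.4044/1⌋ = 6.
Subsquare (5′×2.5′, letters a–x): lon ⌊0.6947/0.0833333⌋ = 8 → i; lat ⌊0.4044/0.0416667⌋ = 9 → j.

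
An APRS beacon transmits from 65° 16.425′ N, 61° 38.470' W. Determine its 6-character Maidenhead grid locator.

Shift to the Maidenhead origin (180°W, 90°S): lon 118.3588, lat 155.2738.
Field (20°×10°, letters A–R): lon ⌊118.3588/20⌋ = 5 → F; lat ⌊155.2738/10⌋ = 15 → P.
Square (2°×1°, digits 0–9): lon ⌊18.3588/2⌋ = 9; lat ⌊5.2738/1⌋ = 5.
Subsquare (5′×2.5′, letters a–x): lon ⌊0.3588/0.0833333⌋ = 4 → e; lat ⌊0.2738/0.0416667⌋ = 6 → g.

FP95eg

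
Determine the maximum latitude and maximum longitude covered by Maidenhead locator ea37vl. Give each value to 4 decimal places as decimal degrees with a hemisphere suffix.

82.5000° S, 92.1667° W

Field E=4, A=0: +4·20° lon, +0·10° lat → SW at lon -100°, lat -90°.
Square 3, 7: +3·2° lon, +7·1° lat → SW at lon -94°, lat -83°.
Subsquare v=21, l=11: +21·0.0833333° lon, +11·0.0416667° lat → SW at lon -92.25°, lat -82.5417°.
Cell spans 0.0833333° lon × 0.0416667° lat. NE corner is SW corner plus one full cell.
latitude 82.5000° S, longitude 92.1667° W.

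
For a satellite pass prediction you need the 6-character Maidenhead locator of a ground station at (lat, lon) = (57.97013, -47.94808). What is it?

GO67ax

Offset from 180°W / 90°S: lon 132.0519°, lat 147.9701°.
Field: 132.0519/20 → 6 → G, 147.9701/10 → 14 → O; chars GO.
Square: 12.0519/2 → 6, 7.9701/1 → 7; chars 67.
Subsquare: 0.0519/0.0833333 → 0 → a, 0.9701/0.0416667 → 23 → x; chars ax.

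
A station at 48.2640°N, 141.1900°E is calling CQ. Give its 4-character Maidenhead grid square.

QN08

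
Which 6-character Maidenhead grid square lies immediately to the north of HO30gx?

Latitude subsquare x = 23; +1 → 24, wraps to 0 = a, carry into square.
Latitude square 0; +1 → 1.
The longitude characters are unchanged.

HO31ga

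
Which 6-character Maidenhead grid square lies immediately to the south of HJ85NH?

Latitude subsquare h = 7; −1 → 6 = g.
The longitude characters are unchanged.

HJ85ng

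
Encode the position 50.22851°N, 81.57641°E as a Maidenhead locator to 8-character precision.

Add 180° to longitude and 90° to latitude: 261.57641, 140.22851.
Field (20°×10°, letters A–R): lon ⌊261.57641/20⌋ = 13 → N; lat ⌊140.22851/10⌋ = 14 → O.
Square (2°×1°, digits 0–9): lon ⌊1.57641/2⌋ = 0; lat ⌊0.22851/1⌋ = 0.
Subsquare (5′×2.5′, letters a–x): lon ⌊1.57641/0.0833333⌋ = 18 → s; lat ⌊0.22851/0.0416667⌋ = 5 → f.
Extended square (30″×15″, digits 0–9): lon ⌊0.07641/0.00833333⌋ = 9; lat ⌊0.02018/0.00416667⌋ = 4.

NO00sf94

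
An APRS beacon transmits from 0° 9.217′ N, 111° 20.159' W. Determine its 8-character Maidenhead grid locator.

DJ40hd96

Shift to the Maidenhead origin (180°W, 90°S): lon 68.66402, lat 90.15362.
Field: 68.66402/20 → 3 → D, 90.15362/10 → 9 → J; chars DJ.
Square: 8.66402/2 → 4, 0.15362/1 → 0; chars 40.
Subsquare: 0.66402/0.0833333 → 7 → h, 0.15362/0.0416667 → 3 → d; chars hd.
Extended square: 0.08068/0.00833333 → 9, 0.02862/0.00416667 → 6; chars 96.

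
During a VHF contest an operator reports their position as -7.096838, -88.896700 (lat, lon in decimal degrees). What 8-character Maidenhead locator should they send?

EI52nv26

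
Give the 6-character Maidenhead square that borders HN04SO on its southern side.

HN04sn

Latitude subsquare o = 14; −1 → 13 = n.
The longitude characters are unchanged.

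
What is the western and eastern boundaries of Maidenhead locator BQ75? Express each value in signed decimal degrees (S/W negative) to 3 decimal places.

-146.000, -144.000

Field B=1, Q=16: +1·20° lon, +16·10° lat → SW at lon -160°, lat 70°.
Square 7, 5: +7·2° lon, +5·1° lat → SW at lon -146°, lat 75°.
Cell spans 2° lon × 1° lat.
west -146.000, east -144.000.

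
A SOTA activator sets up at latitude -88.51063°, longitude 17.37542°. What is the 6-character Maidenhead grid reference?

JA81ql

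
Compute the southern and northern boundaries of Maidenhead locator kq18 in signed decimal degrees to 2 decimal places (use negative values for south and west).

78.00, 79.00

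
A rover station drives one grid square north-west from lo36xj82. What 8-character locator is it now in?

LO36xj73

Longitude extended square 8; −1 → 7.
Latitude extended square 2; +1 → 3.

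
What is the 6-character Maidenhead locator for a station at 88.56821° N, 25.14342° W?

HR78kn

Shift to the Maidenhead origin (180°W, 90°S): lon 154.8566, lat 178.5682.
Field: lon ⌊154.8566/20⌋ = 7 → H; lat ⌊178.5682/10⌋ = 17 → R.
Square: lon ⌊14.8566/2⌋ = 7; lat ⌊8.5682/1⌋ = 8.
Subsquare: lon ⌊0.8566/0.0833333⌋ = 10 → k; lat ⌊0.5682/0.0416667⌋ = 13 → n.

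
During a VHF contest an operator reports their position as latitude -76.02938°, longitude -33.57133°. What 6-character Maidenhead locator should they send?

HB33fx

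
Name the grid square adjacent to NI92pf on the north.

Latitude subsquare f = 5; +1 → 6 = g.
The longitude characters are unchanged.

NI92pg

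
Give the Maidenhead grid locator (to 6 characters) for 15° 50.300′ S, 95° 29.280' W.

EH24gd

Shift to the Maidenhead origin (180°W, 90°S): lon 84.5120, lat 74.1617.
Field (20°×10°, letters A–R): 84.5120/20 → 4 → E, 74.1617/10 → 7 → H; chars EH.
Square (2°×1°, digits 0–9): 4.5120/2 → 2, 4.1617/1 → 4; chars 24.
Subsquare (5′×2.5′, letters a–x): 0.5120/0.0833333 → 6 → g, 0.1617/0.0416667 → 3 → d; chars gd.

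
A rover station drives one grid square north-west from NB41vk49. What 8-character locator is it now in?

Longitude extended square 4; −1 → 3.
Latitude extended square 9; +1 → 10, wraps to 0, carry into subsquare.
Latitude subsquare k = 10; +1 → 11 = l.

NB41vl30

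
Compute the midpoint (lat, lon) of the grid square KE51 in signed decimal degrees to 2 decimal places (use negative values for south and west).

-48.50, 31.00

Field K=10, E=4: +10·20° lon, +4·10° lat → SW at lon 20°, lat -50°.
Square 5, 1: +5·2° lon, +1·1° lat → SW at lon 30°, lat -49°.
Cell spans 2° lon × 1° lat. Centre is SW corner plus half of each.
latitude -48.50, longitude 31.00.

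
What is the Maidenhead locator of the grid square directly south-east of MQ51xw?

MQ61av

Longitude subsquare x = 23; +1 → 24, wraps to 0 = a, carry into square.
Longitude square 5; +1 → 6.
Latitude subsquare w = 22; −1 → 21 = v.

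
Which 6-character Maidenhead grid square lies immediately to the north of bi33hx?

BI34ha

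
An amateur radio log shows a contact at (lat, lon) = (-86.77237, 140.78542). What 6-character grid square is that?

Shift to the Maidenhead origin (180°W, 90°S): lon 320.7854, lat 3.2276.
Field (20°×10°, letters A–R): lon ⌊320.7854/20⌋ = 16 → Q; lat ⌊3.2276/10⌋ = 0 → A.
Square (2°×1°, digits 0–9): lon ⌊0.7854/2⌋ = 0; lat ⌊3.2276/1⌋ = 3.
Subsquare (5′×2.5′, letters a–x): lon ⌊0.7854/0.0833333⌋ = 9 → j; lat ⌊0.2276/0.0416667⌋ = 5 → f.

QA03jf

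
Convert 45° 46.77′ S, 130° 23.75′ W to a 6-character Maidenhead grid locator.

Offset from 180°W / 90°S: lon 49.6042°, lat 44.2205°.
Field: lon ⌊49.6042/20⌋ = 2 → C; lat ⌊44.2205/10⌋ = 4 → E.
Square: lon ⌊9.6042/2⌋ = 4; lat ⌊4.2205/1⌋ = 4.
Subsquare: lon ⌊1.6042/0.0833333⌋ = 19 → t; lat ⌊0.2205/0.0416667⌋ = 5 → f.

CE44tf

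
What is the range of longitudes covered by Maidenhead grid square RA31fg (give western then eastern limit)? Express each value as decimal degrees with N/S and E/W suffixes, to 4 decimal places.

Field R=17, A=0: +17·20° lon, +0·10° lat → SW at lon 160°, lat -90°.
Square 3, 1: +3·2° lon, +1·1° lat → SW at lon 166°, lat -89°.
Subsquare f=5, g=6: +5·0.0833333° lon, +6·0.0416667° lat → SW at lon 166.417°, lat -88.75°.
Cell spans 0.0833333° lon × 0.0416667° lat.
west 166.4167° E, east 166.5000° E.

166.4167° E, 166.5000° E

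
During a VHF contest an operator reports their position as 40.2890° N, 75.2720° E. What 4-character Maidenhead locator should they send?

Add 180° to longitude and 90° to latitude: 255.27, 130.29.
Field (20°×10°, letters A–R): lon ⌊255.27/20⌋ = 12 → M; lat ⌊130.29/10⌋ = 13 → N.
Square (2°×1°, digits 0–9): lon ⌊15.27/2⌋ = 7; lat ⌊0.29/1⌋ = 0.

MN70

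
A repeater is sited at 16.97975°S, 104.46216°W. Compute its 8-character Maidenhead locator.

Offset from 180°W / 90°S: lon 75.53784°, lat 73.02025°.
Field: lon ⌊75.53784/20⌋ = 3 → D; lat ⌊73.02025/10⌋ = 7 → H.
Square: lon ⌊15.53784/2⌋ = 7; lat ⌊3.02025/1⌋ = 3.
Subsquare: lon ⌊1.53784/0.0833333⌋ = 18 → s; lat ⌊0.02025/0.0416667⌋ = 0 → a.
Extended square: lon ⌊0.03784/0.00833333⌋ = 4; lat ⌊0.02025/0.00416667⌋ = 4.

DH73sa44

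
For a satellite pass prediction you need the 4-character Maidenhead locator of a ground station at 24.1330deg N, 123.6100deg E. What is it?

PL14

Offset from 180°W / 90°S: lon 303.61°, lat 114.13°.
Field (20°×10°, letters A–R): 303.61/20 → 15 → P, 114.13/10 → 11 → L; chars PL.
Square (2°×1°, digits 0–9): 3.61/2 → 1, 4.13/1 → 4; chars 14.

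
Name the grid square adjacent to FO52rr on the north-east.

FO52ss

Longitude subsquare r = 17; +1 → 18 = s.
Latitude subsquare r = 17; +1 → 18 = s.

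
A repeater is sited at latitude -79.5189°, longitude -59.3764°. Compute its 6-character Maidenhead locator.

Shift to the Maidenhead origin (180°W, 90°S): lon 120.6236, lat 10.4811.
Field (20°×10°, letters A–R): 120.6236/20 → 6 → G, 10.4811/10 → 1 → B; chars GB.
Square (2°×1°, digits 0–9): 0.6236/2 → 0, 0.4811/1 → 0; chars 00.
Subsquare (5′×2.5′, letters a–x): 0.6236/0.0833333 → 7 → h, 0.4811/0.0416667 → 11 → l; chars hl.

GB00hl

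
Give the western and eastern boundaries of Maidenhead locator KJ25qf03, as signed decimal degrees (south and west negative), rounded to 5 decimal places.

25.33333, 25.34167

Field K=10, J=9: +10·20° lon, +9·10° lat → SW at lon 20°, lat 0°.
Square 2, 5: +2·2° lon, +5·1° lat → SW at lon 24°, lat 5°.
Subsquare q=16, f=5: +16·0.0833333° lon, +5·0.0416667° lat → SW at lon 25.3333°, lat 5.20833°.
Extended square 0, 3: +0·0.00833333° lon, +3·0.00416667° lat → SW at lon 25.3333°, lat 5.22083°.
Cell spans 0.00833333° lon × 0.00416667° lat.
west 25.33333, east 25.34167.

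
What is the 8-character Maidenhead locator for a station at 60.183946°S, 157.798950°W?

BC19ct45

Offset from 180°W / 90°S: lon 22.20105°, lat 29.81605°.
Field (20°×10°, letters A–R): lon ⌊22.20105/20⌋ = 1 → B; lat ⌊29.81605/10⌋ = 2 → C.
Square (2°×1°, digits 0–9): lon ⌊2.20105/2⌋ = 1; lat ⌊9.81605/1⌋ = 9.
Subsquare (5′×2.5′, letters a–x): lon ⌊0.20105/0.0833333⌋ = 2 → c; lat ⌊0.81605/0.0416667⌋ = 19 → t.
Extended square (30″×15″, digits 0–9): lon ⌊0.03438/0.00833333⌋ = 4; lat ⌊0.02439/0.00416667⌋ = 5.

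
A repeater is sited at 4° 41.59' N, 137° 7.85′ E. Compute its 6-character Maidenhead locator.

Add 180° to longitude and 90° to latitude: 317.1308, 94.6932.
Field: 317.1308/20 → 15 → P, 94.6932/10 → 9 → J; chars PJ.
Square: 17.1308/2 → 8, 4.6932/1 → 4; chars 84.
Subsquare: 1.1308/0.0833333 → 13 → n, 0.6932/0.0416667 → 16 → q; chars nq.

PJ84nq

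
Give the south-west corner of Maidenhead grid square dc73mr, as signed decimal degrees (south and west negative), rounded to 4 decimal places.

-66.2917, -105.0000

Field D=3, C=2: +3·20° lon, +2·10° lat → SW at lon -120°, lat -70°.
Square 7, 3: +7·2° lon, +3·1° lat → SW at lon -106°, lat -67°.
Subsquare m=12, r=17: +12·0.0833333° lon, +17·0.0416667° lat → SW at lon -105°, lat -66.2917°.
latitude -66.2917, longitude -105.0000.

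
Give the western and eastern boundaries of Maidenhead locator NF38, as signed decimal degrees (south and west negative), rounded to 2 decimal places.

86.00, 88.00

Field N=13, F=5: +13·20° lon, +5·10° lat → SW at lon 80°, lat -40°.
Square 3, 8: +3·2° lon, +8·1° lat → SW at lon 86°, lat -32°.
Cell spans 2° lon × 1° lat.
west 86.00, east 88.00.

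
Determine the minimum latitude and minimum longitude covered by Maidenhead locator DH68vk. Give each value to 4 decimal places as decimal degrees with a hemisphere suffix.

11.5833° S, 106.2500° W

Field D=3, H=7: +3·20° lon, +7·10° lat → SW at lon -120°, lat -20°.
Square 6, 8: +6·2° lon, +8·1° lat → SW at lon -108°, lat -12°.
Subsquare v=21, k=10: +21·0.0833333° lon, +10·0.0416667° lat → SW at lon -106.25°, lat -11.5833°.
latitude 11.5833° S, longitude 106.2500° W.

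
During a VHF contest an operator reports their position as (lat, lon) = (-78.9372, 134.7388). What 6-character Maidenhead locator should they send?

PB71ib

Offset from 180°W / 90°S: lon 314.7388°, lat 11.0628°.
Field (20°×10°, letters A–R): lon ⌊314.7388/20⌋ = 15 → P; lat ⌊11.0628/10⌋ = 1 → B.
Square (2°×1°, digits 0–9): lon ⌊14.7388/2⌋ = 7; lat ⌊1.0628/1⌋ = 1.
Subsquare (5′×2.5′, letters a–x): lon ⌊0.7388/0.0833333⌋ = 8 → i; lat ⌊0.0628/0.0416667⌋ = 1 → b.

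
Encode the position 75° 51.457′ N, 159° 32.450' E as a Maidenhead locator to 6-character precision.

QQ95su

Add 180° to longitude and 90° to latitude: 339.5408, 165.8576.
Field: 339.5408/20 → 16 → Q, 165.8576/10 → 16 → Q; chars QQ.
Square: 19.5408/2 → 9, 5.8576/1 → 5; chars 95.
Subsquare: 1.5408/0.0833333 → 18 → s, 0.8576/0.0416667 → 20 → u; chars su.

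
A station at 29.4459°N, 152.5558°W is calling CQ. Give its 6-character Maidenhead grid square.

Add 180° to longitude and 90° to latitude: 27.4442, 119.4459.
Field (20°×10°, letters A–R): lon ⌊27.4442/20⌋ = 1 → B; lat ⌊119.4459/10⌋ = 11 → L.
Square (2°×1°, digits 0–9): lon ⌊7.4442/2⌋ = 3; lat ⌊9.4459/1⌋ = 9.
Subsquare (5′×2.5′, letters a–x): lon ⌊1.4442/0.0833333⌋ = 17 → r; lat ⌊0.4459/0.0416667⌋ = 10 → k.

BL39rk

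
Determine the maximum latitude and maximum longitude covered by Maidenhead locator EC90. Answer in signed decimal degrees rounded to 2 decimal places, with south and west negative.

Field E=4, C=2: +4·20° lon, +2·10° lat → SW at lon -100°, lat -70°.
Square 9, 0: +9·2° lon, +0·1° lat → SW at lon -82°, lat -70°.
Cell spans 2° lon × 1° lat. NE corner is SW corner plus one full cell.
latitude -69.00, longitude -80.00.

-69.00, -80.00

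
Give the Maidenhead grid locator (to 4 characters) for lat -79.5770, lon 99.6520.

NB90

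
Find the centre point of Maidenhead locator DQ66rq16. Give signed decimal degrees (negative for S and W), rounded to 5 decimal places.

Field D=3, Q=16: +3·20° lon, +16·10° lat → SW at lon -120°, lat 70°.
Square 6, 6: +6·2° lon, +6·1° lat → SW at lon -108°, lat 76°.
Subsquare r=17, q=16: +17·0.0833333° lon, +16·0.0416667° lat → SW at lon -106.583°, lat 76.6667°.
Extended square 1, 6: +1·0.00833333° lon, +6·0.00416667° lat → SW at lon -106.575°, lat 76.6917°.
Cell spans 0.00833333° lon × 0.00416667° lat. Centre is SW corner plus half of each.
latitude 76.69375, longitude -106.57083.

76.69375, -106.57083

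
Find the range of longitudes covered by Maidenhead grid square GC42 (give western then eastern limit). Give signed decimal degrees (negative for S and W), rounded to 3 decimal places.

-52.000, -50.000

Field G=6, C=2: +6·20° lon, +2·10° lat → SW at lon -60°, lat -70°.
Square 4, 2: +4·2° lon, +2·1° lat → SW at lon -52°, lat -68°.
Cell spans 2° lon × 1° lat.
west -52.000, east -50.000.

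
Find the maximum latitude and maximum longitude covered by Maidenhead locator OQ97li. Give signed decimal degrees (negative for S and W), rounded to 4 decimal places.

77.3750, 119.0000

Field O=14, Q=16: +14·20° lon, +16·10° lat → SW at lon 100°, lat 70°.
Square 9, 7: +9·2° lon, +7·1° lat → SW at lon 118°, lat 77°.
Subsquare l=11, i=8: +11·0.0833333° lon, +8·0.0416667° lat → SW at lon 118.917°, lat 77.3333°.
Cell spans 0.0833333° lon × 0.0416667° lat. NE corner is SW corner plus one full cell.
latitude 77.3750, longitude 119.0000.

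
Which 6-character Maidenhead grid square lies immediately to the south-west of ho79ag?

Longitude subsquare a = 0; −1 → -1, wraps to 23 = x, carry into square.
Longitude square 7; −1 → 6.
Latitude subsquare g = 6; −1 → 5 = f.

HO69xf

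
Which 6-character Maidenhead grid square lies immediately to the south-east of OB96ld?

OB96mc

Longitude subsquare l = 11; +1 → 12 = m.
Latitude subsquare d = 3; −1 → 2 = c.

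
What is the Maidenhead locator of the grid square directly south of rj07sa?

Latitude subsquare a = 0; −1 → -1, wraps to 23 = x, carry into square.
Latitude square 7; −1 → 6.
The longitude characters are unchanged.

RJ06sx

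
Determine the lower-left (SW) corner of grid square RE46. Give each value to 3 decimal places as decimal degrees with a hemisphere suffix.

Field R=17, E=4: +17·20° lon, +4·10° lat → SW at lon 160°, lat -50°.
Square 4, 6: +4·2° lon, +6·1° lat → SW at lon 168°, lat -44°.
latitude 44.000° S, longitude 168.000° E.

44.000° S, 168.000° E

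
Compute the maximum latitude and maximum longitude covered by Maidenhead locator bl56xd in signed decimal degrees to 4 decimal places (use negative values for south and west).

Field B=1, L=11: +1·20° lon, +11·10° lat → SW at lon -160°, lat 20°.
Square 5, 6: +5·2° lon, +6·1° lat → SW at lon -150°, lat 26°.
Subsquare x=23, d=3: +23·0.0833333° lon, +3·0.0416667° lat → SW at lon -148.083°, lat 26.125°.
Cell spans 0.0833333° lon × 0.0416667° lat. NE corner is SW corner plus one full cell.
latitude 26.1667, longitude -148.0000.

26.1667, -148.0000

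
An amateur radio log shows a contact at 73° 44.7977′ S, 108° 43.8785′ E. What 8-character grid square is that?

OB46ig70

Shift to the Maidenhead origin (180°W, 90°S): lon 288.73131, lat 16.25337.
Field (20°×10°, letters A–R): lon ⌊288.73131/20⌋ = 14 → O; lat ⌊16.25337/10⌋ = 1 → B.
Square (2°×1°, digits 0–9): lon ⌊8.73131/2⌋ = 4; lat ⌊6.25337/1⌋ = 6.
Subsquare (5′×2.5′, letters a–x): lon ⌊0.73131/0.0833333⌋ = 8 → i; lat ⌊0.25337/0.0416667⌋ = 6 → g.
Extended square (30″×15″, digits 0–9): lon ⌊0.06464/0.00833333⌋ = 7; lat ⌊0.00337/0.00416667⌋ = 0.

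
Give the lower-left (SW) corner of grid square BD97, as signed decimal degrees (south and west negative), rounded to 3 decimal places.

Field B=1, D=3: +1·20° lon, +3·10° lat → SW at lon -160°, lat -60°.
Square 9, 7: +9·2° lon, +7·1° lat → SW at lon -142°, lat -53°.
latitude -53.000, longitude -142.000.

-53.000, -142.000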